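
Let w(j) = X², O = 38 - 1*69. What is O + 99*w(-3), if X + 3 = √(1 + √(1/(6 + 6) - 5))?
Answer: -31 + 11*(18 - √2*3^(¾)*√(2*√3 + I*√59))²/4 ≈ 180.83 - 283.18*I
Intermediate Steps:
X = -3 + √(1 + I*√177/6) (X = -3 + √(1 + √(1/(6 + 6) - 5)) = -3 + √(1 + √(1/12 - 5)) = -3 + √(1 + √(-59/12)) = -3 + √(1 + I*√177/6) ≈ -1.69 + 0.84629*I)
O = -31 (O = 38 - 69 = -31)
w(j) = (-3 + 3^(¾)*√(4*√3 + 2*I*√59)/6)²
O + 99*w(-3) = -31 + 99*((18 - √2*3^(¾)*√(2*√3 + I*√59))²/36) = -31 + 11*(18 - √2*3^(¾)*√(2*√3 + I*√59))²/4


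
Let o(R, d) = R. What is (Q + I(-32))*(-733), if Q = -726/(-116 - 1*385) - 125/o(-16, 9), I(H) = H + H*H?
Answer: -1961046943/2672 ≈ -7.3393e+5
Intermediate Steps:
I(H) = H + H²
Q = 24747/2672 (Q = -726/(-116 - 1*385) - 125/(-16) = -726/(-116 - 385) - 125*(-1/16) = -726/(-501) + 125/16 = -726*(-1/501) + 125/16 = 242/167 + 125/16 = 24747/2672 ≈ 9.2616)
(Q + I(-32))*(-733) = (24747/2672 - 32*(1 - 32))*(-733) = (24747/2672 - 32*(-31))*(-733) = (24747/2672 + 992)*(-733) = (2675371/2672)*(-733) = -1961046943/2672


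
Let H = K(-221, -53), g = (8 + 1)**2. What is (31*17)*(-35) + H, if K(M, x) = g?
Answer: -18364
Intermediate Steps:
g = 81 (g = 9**2 = 81)
K(M, x) = 81
H = 81
(31*17)*(-35) + H = (31*17)*(-35) + 81 = 527*(-35) + 81 = -18445 + 81 = -18364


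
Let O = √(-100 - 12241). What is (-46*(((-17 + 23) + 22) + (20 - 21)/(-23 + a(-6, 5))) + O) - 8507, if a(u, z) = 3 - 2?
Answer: -107768/11 + I*√12341 ≈ -9797.1 + 111.09*I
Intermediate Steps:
a(u, z) = 1
O = I*√12341 (O = √(-12341) = I*√12341 ≈ 111.09*I)
(-46*(((-17 + 23) + 22) + (20 - 21)/(-23 + a(-6, 5))) + O) - 8507 = (-46*(((-17 + 23) + 22) + (20 - 21)/(-23 + 1)) + I*√12341) - 8507 = (-46*((6 + 22) - 1/(-22)) + I*√12341) - 8507 = (-46*(28 - 1*(-1/22)) + I*√12341) - 8507 = (-46*(28 + 1/22) + I*√12341) - 8507 = (-46*617/22 + I*√12341) - 8507 = (-14191/11 + I*√12341) - 8507 = -107768/11 + I*√12341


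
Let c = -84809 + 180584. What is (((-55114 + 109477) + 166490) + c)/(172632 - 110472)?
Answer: 79157/15540 ≈ 5.0938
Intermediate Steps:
c = 95775
(((-55114 + 109477) + 166490) + c)/(172632 - 110472) = (((-55114 + 109477) + 166490) + 95775)/(172632 - 110472) = ((54363 + 166490) + 95775)/62160 = (220853 + 95775)*(1/62160) = 316628*(1/62160) = 79157/15540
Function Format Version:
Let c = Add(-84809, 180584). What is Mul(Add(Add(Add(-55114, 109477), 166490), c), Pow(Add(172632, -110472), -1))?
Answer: Rational(79157, 15540) ≈ 5.0938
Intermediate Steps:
c = 95775
Mul(Add(Add(Add(-55114, 109477), 166490), c), Pow(Add(172632, -110472), -1)) = Mul(Add(Add(Add(-55114, 109477), 166490), 95775), Pow(Add(172632, -110472), -1)) = Mul(Add(Add(54363, 166490), 95775), Pow(62160, -1)) = Mul(Add(220853, 95775), Rational(1, 62160)) = Mul(316628, Rational(1, 62160)) = Rational(79157, 15540)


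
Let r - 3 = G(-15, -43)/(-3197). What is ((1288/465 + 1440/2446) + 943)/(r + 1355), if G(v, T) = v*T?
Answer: 1720591540573/2468637320295 ≈ 0.69698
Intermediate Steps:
G(v, T) = T*v
r = 8946/3197 (r = 3 - 43*(-15)/(-3197) = 3 + 645*(-1/3197) = 3 - 645/3197 = 8946/3197 ≈ 2.7982)
((1288/465 + 1440/2446) + 943)/(r + 1355) = ((1288/465 + 1440/2446) + 943)/(8946/3197 + 1355) = ((1288*(1/465) + 1440*(1/2446)) + 943)/(4340881/3197) = ((1288/465 + 720/1223) + 943)*(3197/4340881) = (1910024/568695 + 943)*(3197/4340881) = (538189409/568695)*(3197/4340881) = 1720591540573/2468637320295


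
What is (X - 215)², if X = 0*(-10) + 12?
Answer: 41209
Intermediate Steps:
X = 12 (X = 0 + 12 = 12)
(X - 215)² = (12 - 215)² = (-203)² = 41209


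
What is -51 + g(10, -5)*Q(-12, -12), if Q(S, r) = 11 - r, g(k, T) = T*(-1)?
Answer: 64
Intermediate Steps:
g(k, T) = -T
-51 + g(10, -5)*Q(-12, -12) = -51 + (-1*(-5))*(11 - 1*(-12)) = -51 + 5*(11 + 12) = -51 + 5*23 = -51 + 115 = 64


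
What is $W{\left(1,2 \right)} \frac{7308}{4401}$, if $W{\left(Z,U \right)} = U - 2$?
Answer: $0$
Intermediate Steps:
$W{\left(Z,U \right)} = -2 + U$ ($W{\left(Z,U \right)} = U - 2 = -2 + U$)
$W{\left(1,2 \right)} \frac{7308}{4401} = \left(-2 + 2\right) \frac{7308}{4401} = 0 \cdot 7308 \cdot \frac{1}{4401} = 0 \cdot \frac{812}{489} = 0$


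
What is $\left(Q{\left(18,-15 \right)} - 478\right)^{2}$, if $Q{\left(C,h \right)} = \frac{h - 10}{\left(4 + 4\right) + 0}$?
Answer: $\frac{14814801}{64} \approx 2.3148 \cdot 10^{5}$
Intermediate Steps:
$Q{\left(C,h \right)} = - \frac{5}{4} + \frac{h}{8}$ ($Q{\left(C,h \right)} = \frac{-10 + h}{8 + 0} = \frac{-10 + h}{8} = \left(-10 + h\right) \frac{1}{8} = - \frac{5}{4} + \frac{h}{8}$)
$\left(Q{\left(18,-15 \right)} - 478\right)^{2} = \left(\left(- \frac{5}{4} + \frac{1}{8} \left(-15\right)\right) - 478\right)^{2} = \left(\left(- \frac{5}{4} - \frac{15}{8}\right) - 478\right)^{2} = \left(- \frac{25}{8} - 478\right)^{2} = \left(- \frac{3849}{8}\right)^{2} = \frac{14814801}{64}$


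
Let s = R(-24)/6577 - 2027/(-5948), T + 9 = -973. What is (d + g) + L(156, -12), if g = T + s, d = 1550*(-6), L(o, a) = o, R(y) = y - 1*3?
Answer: -396115908513/39119996 ≈ -10126.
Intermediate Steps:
R(y) = -3 + y (R(y) = y - 3 = -3 + y)
d = -9300
T = -982 (T = -9 - 973 = -982)
s = 13170983/39119996 (s = (-3 - 24)/6577 - 2027/(-5948) = -27*1/6577 - 2027*(-1/5948) = -27/6577 + 2027/5948 = 13170983/39119996 ≈ 0.33668)
g = -38402665089/39119996 (g = -982 + 13170983/39119996 = -38402665089/39119996 ≈ -981.66)
(d + g) + L(156, -12) = (-9300 - 38402665089/39119996) + 156 = -402218627889/39119996 + 156 = -396115908513/39119996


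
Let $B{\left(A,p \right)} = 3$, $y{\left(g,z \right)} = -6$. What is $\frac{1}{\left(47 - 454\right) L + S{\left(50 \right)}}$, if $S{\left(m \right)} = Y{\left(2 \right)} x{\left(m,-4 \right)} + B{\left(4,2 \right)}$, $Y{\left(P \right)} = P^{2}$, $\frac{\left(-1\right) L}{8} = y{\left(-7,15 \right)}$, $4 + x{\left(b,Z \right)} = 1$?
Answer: $- \frac{1}{19545} \approx -5.1164 \cdot 10^{-5}$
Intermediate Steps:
$x{\left(b,Z \right)} = -3$ ($x{\left(b,Z \right)} = -4 + 1 = -3$)
$L = 48$ ($L = \left(-8\right) \left(-6\right) = 48$)
$S{\left(m \right)} = -9$ ($S{\left(m \right)} = 2^{2} \left(-3\right) + 3 = 4 \left(-3\right) + 3 = -12 + 3 = -9$)
$\frac{1}{\left(47 - 454\right) L + S{\left(50 \right)}} = \frac{1}{\left(47 - 454\right) 48 - 9} = \frac{1}{\left(-407\right) 48 - 9} = \frac{1}{-19536 - 9} = \frac{1}{-19545} = - \frac{1}{19545}$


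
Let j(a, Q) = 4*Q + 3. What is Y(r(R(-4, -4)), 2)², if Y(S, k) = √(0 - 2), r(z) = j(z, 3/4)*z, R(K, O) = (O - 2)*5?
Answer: -2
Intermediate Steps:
j(a, Q) = 3 + 4*Q
R(K, O) = -10 + 5*O (R(K, O) = (-2 + O)*5 = -10 + 5*O)
r(z) = 6*z (r(z) = (3 + 4*(3/4))*z = (3 + 4*(3*(¼)))*z = (3 + 4*(¾))*z = (3 + 3)*z = 6*z)
Y(S, k) = I*√2 (Y(S, k) = √(-2) = I*√2)
Y(r(R(-4, -4)), 2)² = (I*√2)² = -2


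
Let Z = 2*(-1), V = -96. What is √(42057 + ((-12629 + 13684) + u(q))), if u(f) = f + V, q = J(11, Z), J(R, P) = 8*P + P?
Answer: √42998 ≈ 207.36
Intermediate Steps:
Z = -2
J(R, P) = 9*P
q = -18 (q = 9*(-2) = -18)
u(f) = -96 + f (u(f) = f - 96 = -96 + f)
√(42057 + ((-12629 + 13684) + u(q))) = √(42057 + ((-12629 + 13684) + (-96 - 18))) = √(42057 + (1055 - 114)) = √(42057 + 941) = √42998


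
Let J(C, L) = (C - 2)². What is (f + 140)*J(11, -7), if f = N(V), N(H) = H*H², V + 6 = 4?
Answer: 10692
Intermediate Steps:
V = -2 (V = -6 + 4 = -2)
J(C, L) = (-2 + C)²
N(H) = H³
f = -8 (f = (-2)³ = -8)
(f + 140)*J(11, -7) = (-8 + 140)*(-2 + 11)² = 132*9² = 132*81 = 10692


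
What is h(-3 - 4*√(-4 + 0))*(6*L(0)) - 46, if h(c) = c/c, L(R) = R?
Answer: -46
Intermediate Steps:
h(c) = 1
h(-3 - 4*√(-4 + 0))*(6*L(0)) - 46 = 1*(6*0) - 46 = 1*0 - 46 = 0 - 46 = -46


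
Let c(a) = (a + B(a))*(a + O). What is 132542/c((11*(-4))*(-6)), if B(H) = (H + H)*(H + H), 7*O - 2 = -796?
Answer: 66271/21008328 ≈ 0.0031545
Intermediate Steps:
O = -794/7 (O = 2/7 + (1/7)*(-796) = 2/7 - 796/7 = -794/7 ≈ -113.43)
B(H) = 4*H**2 (B(H) = (2*H)*(2*H) = 4*H**2)
c(a) = (-794/7 + a)*(a + 4*a**2) (c(a) = (a + 4*a**2)*(a - 794/7) = (a + 4*a**2)*(-794/7 + a) = (-794/7 + a)*(a + 4*a**2))
132542/c((11*(-4))*(-6)) = 132542/((((11*(-4))*(-6))*(-794 - 3169*11*(-4)*(-6) + 28*((11*(-4))*(-6))**2)/7)) = 132542/(((-44*(-6))*(-794 - (-139436)*(-6) + 28*(-44*(-6))**2)/7)) = 132542/(((1/7)*264*(-794 - 3169*264 + 28*264**2))) = 132542/(((1/7)*264*(-794 - 836616 + 28*69696))) = 132542/(((1/7)*264*(-794 - 836616 + 1951488))) = 132542/(((1/7)*264*1114078)) = 132542/42016656 = 132542*(1/42016656) = 66271/21008328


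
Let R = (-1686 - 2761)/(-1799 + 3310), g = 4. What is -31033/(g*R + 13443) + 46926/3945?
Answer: 10231456549/1067495171 ≈ 9.5845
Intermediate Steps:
R = -4447/1511 ≈ -2.9431
-31033/(g*R + 13443) + 46926/3945 = -31033/(4*(-4447/1511) + 13443) + 46926/3945 = -31033/(-17788/1511 + 13443) + 46926*(1/3945) = -31033/20294585/1511 + 15642/1315 = -31033*1511/20294585 + 15642/1315 = -46890863/20294585 + 15642/1315 = 10231456549/1067495171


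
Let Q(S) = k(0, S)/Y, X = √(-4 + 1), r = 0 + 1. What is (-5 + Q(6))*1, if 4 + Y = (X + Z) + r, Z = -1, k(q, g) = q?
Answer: -5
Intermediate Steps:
r = 1
X = I*√3 (X = √(-3) = I*√3 ≈ 1.732*I)
Y = -4 + I*√3 (Y = -4 + ((I*√3 - 1) + 1) = -4 + ((-1 + I*√3) + 1) = -4 + I*√3 ≈ -4.0 + 1.732*I)
Q(S) = 0 (Q(S) = 0/(-4 + I*√3) = 0)
(-5 + Q(6))*1 = (-5 + 0)*1 = -5*1 = -5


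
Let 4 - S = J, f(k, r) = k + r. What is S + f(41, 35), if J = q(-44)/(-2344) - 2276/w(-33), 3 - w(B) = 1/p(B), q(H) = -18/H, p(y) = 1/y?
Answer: 66471233/464112 ≈ 143.22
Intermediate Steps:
p(y) = 1/y
w(B) = 3 - B (w(B) = 3 - 1/(1/B) = 3 - B)
J = -29342273/464112 (J = -18/(-44)/(-2344) - 2276/(3 - 1*(-33)) = -18*(-1/44)*(-1/2344) - 2276/(3 + 33) = (9/22)*(-1/2344) - 2276/36 = -9/51568 - 2276*1/36 = -9/51568 - 569/9 = -29342273/464112 ≈ -63.222)
S = 31198721/464112 (S = 4 - 1*(-29342273/464112) = 4 + 29342273/464112 = 31198721/464112 ≈ 67.222)
S + f(41, 35) = 31198721/464112 + (41 + 35) = 31198721/464112 + 76 = 66471233/464112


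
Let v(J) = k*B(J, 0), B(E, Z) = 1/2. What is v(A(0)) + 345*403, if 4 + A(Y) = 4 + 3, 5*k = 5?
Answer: 278071/2 ≈ 1.3904e+5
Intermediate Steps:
k = 1 (k = (1/5)*5 = 1)
A(Y) = 3 (A(Y) = -4 + (4 + 3) = -4 + 7 = 3)
B(E, Z) = 1/2
v(J) = 1/2 (v(J) = 1*(1/2) = 1/2)
v(A(0)) + 345*403 = 1/2 + 345*403 = 1/2 + 139035 = 278071/2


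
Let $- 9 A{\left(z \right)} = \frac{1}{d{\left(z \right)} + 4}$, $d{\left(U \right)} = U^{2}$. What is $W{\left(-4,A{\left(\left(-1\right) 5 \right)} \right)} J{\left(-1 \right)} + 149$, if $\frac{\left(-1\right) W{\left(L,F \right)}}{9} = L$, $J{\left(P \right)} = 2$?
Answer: $221$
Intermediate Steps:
$A{\left(z \right)} = - \frac{1}{9 \left(4 + z^{2}\right)}$ ($A{\left(z \right)} = - \frac{1}{9 \left(z^{2} + 4\right)} = - \frac{1}{9 \left(4 + z^{2}\right)}$)
$W{\left(L,F \right)} = - 9 L$
$W{\left(-4,A{\left(\left(-1\right) 5 \right)} \right)} J{\left(-1 \right)} + 149 = \left(-9\right) \left(-4\right) 2 + 149 = 36 \cdot 2 + 149 = 72 + 149 = 221$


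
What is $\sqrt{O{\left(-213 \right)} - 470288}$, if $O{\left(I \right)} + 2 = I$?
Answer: $i \sqrt{470503} \approx 685.93 i$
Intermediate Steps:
$O{\left(I \right)} = -2 + I$
$\sqrt{O{\left(-213 \right)} - 470288} = \sqrt{\left(-2 - 213\right) - 470288} = \sqrt{-215 - 470288} = \sqrt{-470503} = i \sqrt{470503}$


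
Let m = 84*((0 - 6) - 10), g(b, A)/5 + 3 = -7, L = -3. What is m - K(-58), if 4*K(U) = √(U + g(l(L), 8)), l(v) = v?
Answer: -1344 - 3*I*√3/2 ≈ -1344.0 - 2.5981*I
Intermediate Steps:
g(b, A) = -50 (g(b, A) = -15 + 5*(-7) = -15 - 35 = -50)
K(U) = √(-50 + U)/4 (K(U) = √(U - 50)/4 = √(-50 + U)/4)
m = -1344 (m = 84*(-6 - 10) = 84*(-16) = -1344)
m - K(-58) = -1344 - √(-50 - 58)/4 = -1344 - √(-108)/4 = -1344 - 6*I*√3/4 = -1344 - 3*I*√3/2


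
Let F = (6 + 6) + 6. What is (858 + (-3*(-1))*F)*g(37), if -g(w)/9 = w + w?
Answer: -607392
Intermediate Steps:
g(w) = -18*w (g(w) = -9*(w + w) = -18*w)
F = 18 (F = 12 + 6 = 18)
(858 + (-3*(-1))*F)*g(37) = (858 - 3*(-1)*18)*(-18*37) = (858 + 3*18)*(-666) = (858 + 54)*(-666) = 912*(-666) = -607392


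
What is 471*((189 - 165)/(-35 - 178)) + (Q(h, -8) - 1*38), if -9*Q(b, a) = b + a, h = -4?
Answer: -19114/213 ≈ -89.737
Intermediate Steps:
Q(b, a) = -a/9 - b/9 (Q(b, a) = -(b + a)/9 = -(a + b)/9 = -a/9 - b/9)
471*((189 - 165)/(-35 - 178)) + (Q(h, -8) - 1*38) = 471*((189 - 165)/(-35 - 178)) + ((-⅑*(-8) - ⅑*(-4)) - 1*38) = 471*(24/(-213)) + ((8/9 + 4/9) - 38) = 471*(24*(-1/213)) + (4/3 - 38) = 471*(-8/71) - 110/3 = -3768/71 - 110/3 = -19114/213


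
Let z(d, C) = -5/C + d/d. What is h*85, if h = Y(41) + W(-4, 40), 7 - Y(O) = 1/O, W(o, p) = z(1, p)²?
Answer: 1726605/2624 ≈ 658.00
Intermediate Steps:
z(d, C) = 1 - 5/C (z(d, C) = -5/C + 1 = 1 - 5/C)
W(o, p) = (-5 + p)²/p² (W(o, p) = ((-5 + p)/p)² = (-5 + p)²/p²)
Y(O) = 7 - 1/O
h = 20313/2624 (h = (7 - 1/41) + (-5 + 40)²/40² = (7 - 1*1/41) + (1/1600)*35² = (7 - 1/41) + (1/1600)*1225 = 286/41 + 49/64 = 20313/2624 ≈ 7.7412)
h*85 = (20313/2624)*85 = 1726605/2624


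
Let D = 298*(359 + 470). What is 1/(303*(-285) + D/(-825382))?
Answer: -412691/35638054826 ≈ -1.1580e-5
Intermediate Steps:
D = 247042 (D = 298*829 = 247042)
1/(303*(-285) + D/(-825382)) = 1/(303*(-285) + 247042/(-825382)) = 1/(-86355 + 247042*(-1/825382)) = 1/(-86355 - 123521/412691) = 1/(-35638054826/412691) = -412691/35638054826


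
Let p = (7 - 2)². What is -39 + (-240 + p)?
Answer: -254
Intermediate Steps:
p = 25 (p = 5² = 25)
-39 + (-240 + p) = -39 + (-240 + 25) = -39 - 215 = -254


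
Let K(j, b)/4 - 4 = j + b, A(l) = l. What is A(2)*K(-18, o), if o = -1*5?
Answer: -152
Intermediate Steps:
o = -5
K(j, b) = 16 + 4*b + 4*j (K(j, b) = 16 + 4*(j + b) = 16 + 4*(b + j) = 16 + (4*b + 4*j) = 16 + 4*b + 4*j)
A(2)*K(-18, o) = 2*(16 + 4*(-5) + 4*(-18)) = 2*(16 - 20 - 72) = 2*(-76) = -152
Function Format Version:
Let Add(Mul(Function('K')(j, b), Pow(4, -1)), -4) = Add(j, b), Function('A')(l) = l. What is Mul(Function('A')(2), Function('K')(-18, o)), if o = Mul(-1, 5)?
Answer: -152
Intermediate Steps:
o = -5
Function('K')(j, b) = Add(16, Mul(4, b), Mul(4, j)) (Function('K')(j, b) = Add(16, Mul(4, Add(j, b))) = Add(16, Mul(4, Add(b, j))) = Add(16, Add(Mul(4, b), Mul(4, j))) = Add(16, Mul(4, b), Mul(4, j)))
Mul(Function('A')(2), Function('K')(-18, o)) = Mul(2, Add(16, Mul(4, -5), Mul(4, -18))) = Mul(2, Add(16, -20, -72)) = Mul(2, -76) = -152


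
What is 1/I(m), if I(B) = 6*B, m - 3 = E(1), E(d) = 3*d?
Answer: 1/36 ≈ 0.027778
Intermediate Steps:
m = 6 (m = 3 + 3*1 = 3 + 3 = 6)
1/I(m) = 1/(6*6) = 1/36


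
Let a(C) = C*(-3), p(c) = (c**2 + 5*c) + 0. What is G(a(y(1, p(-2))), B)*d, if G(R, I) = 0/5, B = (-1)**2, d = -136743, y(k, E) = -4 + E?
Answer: 0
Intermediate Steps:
p(c) = c**2 + 5*c
a(C) = -3*C
B = 1
G(R, I) = 0 (G(R, I) = 0*(1/5) = 0)
G(a(y(1, p(-2))), B)*d = 0*(-136743) = 0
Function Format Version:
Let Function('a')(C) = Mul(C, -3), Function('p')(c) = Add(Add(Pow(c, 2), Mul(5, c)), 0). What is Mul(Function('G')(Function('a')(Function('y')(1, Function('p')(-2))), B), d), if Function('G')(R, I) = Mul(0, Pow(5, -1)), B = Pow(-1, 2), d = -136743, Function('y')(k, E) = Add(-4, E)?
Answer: 0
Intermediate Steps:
Function('p')(c) = Add(Pow(c, 2), Mul(5, c))
Function('a')(C) = Mul(-3, C)
B = 1
Function('G')(R, I) = 0 (Function('G')(R, I) = Mul(0, Rational(1, 5)) = 0)
Mul(Function('G')(Function('a')(Function('y')(1, Function('p')(-2))), B), d) = Mul(0, -136743) = 0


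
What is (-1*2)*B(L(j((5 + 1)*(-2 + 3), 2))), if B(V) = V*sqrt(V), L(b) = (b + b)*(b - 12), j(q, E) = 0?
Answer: 0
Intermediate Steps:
L(b) = 2*b*(-12 + b) (L(b) = (2*b)*(-12 + b) = 2*b*(-12 + b))
B(V) = V**(3/2)
(-1*2)*B(L(j((5 + 1)*(-2 + 3), 2))) = (-1*2)*(2*0*(-12 + 0))**(3/2) = -2*(2*0*(-12))**(3/2) = -2*0**(3/2) = -2*0 = 0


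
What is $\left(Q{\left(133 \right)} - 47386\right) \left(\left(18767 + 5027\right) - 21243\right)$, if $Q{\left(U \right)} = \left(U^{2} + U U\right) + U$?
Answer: $-30293125$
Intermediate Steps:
$Q{\left(U \right)} = U + 2 U^{2}$ ($Q{\left(U \right)} = \left(U^{2} + U^{2}\right) + U = 2 U^{2} + U = U + 2 U^{2}$)
$\left(Q{\left(133 \right)} - 47386\right) \left(\left(18767 + 5027\right) - 21243\right) = \left(133 \left(1 + 2 \cdot 133\right) - 47386\right) \left(\left(18767 + 5027\right) - 21243\right) = \left(133 \left(1 + 266\right) - 47386\right) \left(23794 - 21243\right) = \left(133 \cdot 267 - 47386\right) 2551 = \left(35511 - 47386\right) 2551 = \left(-11875\right) 2551 = -30293125$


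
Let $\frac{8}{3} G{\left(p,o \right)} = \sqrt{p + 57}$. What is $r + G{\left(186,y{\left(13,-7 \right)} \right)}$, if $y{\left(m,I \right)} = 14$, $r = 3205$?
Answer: $3205 + \frac{27 \sqrt{3}}{8} \approx 3210.8$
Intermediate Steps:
$G{\left(p,o \right)} = \frac{3 \sqrt{57 + p}}{8}$ ($G{\left(p,o \right)} = \frac{3 \sqrt{p + 57}}{8} = \frac{3 \sqrt{57 + p}}{8}$)
$r + G{\left(186,y{\left(13,-7 \right)} \right)} = 3205 + \frac{3 \sqrt{57 + 186}}{8} = 3205 + \frac{3 \sqrt{243}}{8} = 3205 + \frac{3 \cdot 9 \sqrt{3}}{8} = 3205 + \frac{27 \sqrt{3}}{8}$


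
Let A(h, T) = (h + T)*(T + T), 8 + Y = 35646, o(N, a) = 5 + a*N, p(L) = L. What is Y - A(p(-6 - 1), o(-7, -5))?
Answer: 32998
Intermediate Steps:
o(N, a) = 5 + N*a
Y = 35638 (Y = -8 + 35646 = 35638)
A(h, T) = 2*T*(T + h) (A(h, T) = (T + h)*(2*T) = 2*T*(T + h))
Y - A(p(-6 - 1), o(-7, -5)) = 35638 - 2*(5 - 7*(-5))*((5 - 7*(-5)) + (-6 - 1)) = 35638 - 2*(5 + 35)*((5 + 35) - 7) = 35638 - 2*40*(40 - 7) = 35638 - 2*40*33 = 35638 - 1*2640 = 35638 - 2640 = 32998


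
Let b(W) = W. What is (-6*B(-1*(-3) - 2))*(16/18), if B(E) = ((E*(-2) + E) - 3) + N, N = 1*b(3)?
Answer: 16/3 ≈ 5.3333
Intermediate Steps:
N = 3 (N = 1*3 = 3)
B(E) = -E (B(E) = ((E*(-2) + E) - 3) + 3 = ((-2*E + E) - 3) + 3 = (-E - 3) + 3 = (-3 - E) + 3 = -E)
(-6*B(-1*(-3) - 2))*(16/18) = (-(-6)*(-1*(-3) - 2))*(16/18) = (-(-6)*(3 - 2))*(16*(1/18)) = -(-6)*(8/9) = -6*(-1)*(8/9) = 6*(8/9) = 16/3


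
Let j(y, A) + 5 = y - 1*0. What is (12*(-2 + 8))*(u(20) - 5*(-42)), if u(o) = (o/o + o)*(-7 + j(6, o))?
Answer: 6048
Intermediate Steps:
j(y, A) = -5 + y (j(y, A) = -5 + (y - 1*0) = -5 + (y + 0) = -5 + y)
u(o) = -6 - 6*o (u(o) = (o/o + o)*(-7 + (-5 + 6)) = (1 + o)*(-7 + 1) = (1 + o)*(-6) = -6 - 6*o)
(12*(-2 + 8))*(u(20) - 5*(-42)) = (12*(-2 + 8))*((-6 - 6*20) - 5*(-42)) = (12*6)*((-6 - 120) + 210) = 72*(-126 + 210) = 72*84 = 6048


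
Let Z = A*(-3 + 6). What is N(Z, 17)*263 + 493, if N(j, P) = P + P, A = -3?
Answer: 9435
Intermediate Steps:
Z = -9 (Z = -3*(-3 + 6) = -3*3 = -9)
N(j, P) = 2*P
N(Z, 17)*263 + 493 = (2*17)*263 + 493 = 34*263 + 493 = 8942 + 493 = 9435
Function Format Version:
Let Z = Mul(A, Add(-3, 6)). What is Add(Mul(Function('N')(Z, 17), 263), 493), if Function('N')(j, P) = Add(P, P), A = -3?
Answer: 9435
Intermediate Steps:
Z = -9 (Z = Mul(-3, Add(-3, 6)) = Mul(-3, 3) = -9)
Function('N')(j, P) = Mul(2, P)
Add(Mul(Function('N')(Z, 17), 263), 493) = Add(Mul(Mul(2, 17), 263), 493) = Add(Mul(34, 263), 493) = Add(8942, 493) = 9435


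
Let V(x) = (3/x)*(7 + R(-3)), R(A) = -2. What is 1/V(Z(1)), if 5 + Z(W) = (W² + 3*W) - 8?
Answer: -⅗ ≈ -0.60000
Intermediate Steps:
Z(W) = -13 + W² + 3*W (Z(W) = -5 + ((W² + 3*W) - 8) = -5 + (-8 + W² + 3*W) = -13 + W² + 3*W)
V(x) = 15/x (V(x) = (3/x)*(7 - 2) = (3/x)*5 = 15/x)
1/V(Z(1)) = 1/(15/(-13 + 1² + 3*1)) = 1/(15/(-13 + 1 + 3)) = 1/(15/(-9)) = 1/(15*(-⅑)) = 1/(-5/3) = -⅗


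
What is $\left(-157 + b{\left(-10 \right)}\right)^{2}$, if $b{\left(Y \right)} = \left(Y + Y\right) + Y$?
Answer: $34969$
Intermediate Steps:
$b{\left(Y \right)} = 3 Y$ ($b{\left(Y \right)} = 2 Y + Y = 3 Y$)
$\left(-157 + b{\left(-10 \right)}\right)^{2} = \left(-157 + 3 \left(-10\right)\right)^{2} = \left(-157 - 30\right)^{2} = \left(-187\right)^{2} = 34969$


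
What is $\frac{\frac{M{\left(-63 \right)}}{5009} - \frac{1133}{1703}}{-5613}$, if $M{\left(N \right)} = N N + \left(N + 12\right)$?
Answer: $- \frac{997157}{47880725451} \approx -2.0826 \cdot 10^{-5}$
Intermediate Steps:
$M{\left(N \right)} = 12 + N + N^{2}$ ($M{\left(N \right)} = N^{2} + \left(12 + N\right) = 12 + N + N^{2}$)
$\frac{\frac{M{\left(-63 \right)}}{5009} - \frac{1133}{1703}}{-5613} = \frac{\frac{12 - 63 + \left(-63\right)^{2}}{5009} - \frac{1133}{1703}}{-5613} = \left(\left(12 - 63 + 3969\right) \frac{1}{5009} - \frac{1133}{1703}\right) \left(- \frac{1}{5613}\right) = \left(3918 \cdot \frac{1}{5009} - \frac{1133}{1703}\right) \left(- \frac{1}{5613}\right) = \left(\frac{3918}{5009} - \frac{1133}{1703}\right) \left(- \frac{1}{5613}\right) = \frac{997157}{8530327} \left(- \frac{1}{5613}\right) = - \frac{997157}{47880725451}$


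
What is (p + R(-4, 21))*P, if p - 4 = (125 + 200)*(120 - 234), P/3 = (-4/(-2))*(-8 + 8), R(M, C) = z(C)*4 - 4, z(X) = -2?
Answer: 0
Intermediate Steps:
R(M, C) = -12 (R(M, C) = -2*4 - 4 = -8 - 4 = -12)
P = 0 (P = 3*((-4/(-2))*(-8 + 8)) = 3*(-4*(-1/2)*0) = 3*(2*0) = 3*0 = 0)
p = -37046 (p = 4 + (125 + 200)*(120 - 234) = 4 + 325*(-114) = 4 - 37050 = -37046)
(p + R(-4, 21))*P = (-37046 - 12)*0 = -37058*0 = 0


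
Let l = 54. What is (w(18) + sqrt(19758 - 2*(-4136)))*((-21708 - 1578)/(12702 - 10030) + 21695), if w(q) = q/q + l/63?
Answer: 376647401/9352 + 28972877*sqrt(28030)/1336 ≈ 3.6710e+6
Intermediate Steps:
w(q) = 13/7 (w(q) = q/q + 54/63 = 1 + 54*(1/63) = 1 + 6/7 = 13/7)
(w(18) + sqrt(19758 - 2*(-4136)))*((-21708 - 1578)/(12702 - 10030) + 21695) = (13/7 + sqrt(19758 - 2*(-4136)))*((-21708 - 1578)/(12702 - 10030) + 21695) = (13/7 + sqrt(19758 + 8272))*(-23286/2672 + 21695) = (13/7 + sqrt(28030))*(-23286*1/2672 + 21695) = (13/7 + sqrt(28030))*(-11643/1336 + 21695) = (13/7 + sqrt(28030))*(28972877/1336) = 376647401/9352 + 28972877*sqrt(28030)/1336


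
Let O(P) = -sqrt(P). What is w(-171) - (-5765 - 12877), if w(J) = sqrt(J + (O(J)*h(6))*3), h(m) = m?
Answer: 18642 + 3*sqrt(-19 - 6*I*sqrt(19)) ≈ 18650.0 - 15.198*I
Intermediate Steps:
w(J) = sqrt(J - 18*sqrt(J)) (w(J) = sqrt(J + (-sqrt(J)*6)*3) = sqrt(J - 6*sqrt(J)*3) = sqrt(J - 18*sqrt(J)))
w(-171) - (-5765 - 12877) = sqrt(-171 - 54*I*sqrt(19)) - (-5765 - 12877) = sqrt(-171 - 54*I*sqrt(19)) - 1*(-18642) = sqrt(-171 - 54*I*sqrt(19)) + 18642 = 18642 + sqrt(-171 - 54*I*sqrt(19))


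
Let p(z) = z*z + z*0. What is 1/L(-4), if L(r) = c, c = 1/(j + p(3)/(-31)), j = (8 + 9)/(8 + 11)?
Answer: 356/589 ≈ 0.60441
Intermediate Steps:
p(z) = z² (p(z) = z² + 0 = z²)
j = 17/19 ≈ 0.89474
c = 589/356 (c = 1/(17/19 + 3²/(-31)) = 1/(17/19 + 9*(-1/31)) = 1/(17/19 - 9/31) = 1/(356/589) = 589/356 ≈ 1.6545)
L(r) = 589/356
1/L(-4) = 1/(589/356) = 356/589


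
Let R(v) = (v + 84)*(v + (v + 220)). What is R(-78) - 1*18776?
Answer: -18392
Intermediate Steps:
R(v) = (84 + v)*(220 + 2*v) (R(v) = (84 + v)*(v + (220 + v)) = (84 + v)*(220 + 2*v))
R(-78) - 1*18776 = (18480 + 2*(-78)² + 388*(-78)) - 1*18776 = (18480 + 2*6084 - 30264) - 18776 = (18480 + 12168 - 30264) - 18776 = 384 - 18776 = -18392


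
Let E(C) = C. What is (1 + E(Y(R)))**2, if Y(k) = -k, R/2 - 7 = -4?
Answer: 25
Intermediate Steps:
R = 6 (R = 14 + 2*(-4) = 14 - 8 = 6)
(1 + E(Y(R)))**2 = (1 - 1*6)**2 = (1 - 6)**2 = (-5)**2 = 25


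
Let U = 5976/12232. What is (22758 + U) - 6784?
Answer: 24424993/1529 ≈ 15974.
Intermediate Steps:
U = 747/1529 (U = 5976*(1/12232) = 747/1529 ≈ 0.48855)
(22758 + U) - 6784 = (22758 + 747/1529) - 6784 = 34797729/1529 - 6784 = 24424993/1529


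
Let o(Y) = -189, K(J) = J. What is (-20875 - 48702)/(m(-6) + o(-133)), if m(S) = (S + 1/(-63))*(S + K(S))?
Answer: 1461117/2453 ≈ 595.64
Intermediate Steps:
m(S) = 2*S*(-1/63 + S) (m(S) = (S + 1/(-63))*(S + S) = (S - 1/63)*(2*S) = (-1/63 + S)*(2*S) = 2*S*(-1/63 + S))
(-20875 - 48702)/(m(-6) + o(-133)) = (-20875 - 48702)/((2/63)*(-6)*(-1 + 63*(-6)) - 189) = -69577/((2/63)*(-6)*(-1 - 378) - 189) = -69577/((2/63)*(-6)*(-379) - 189) = -69577/(1516/21 - 189) = -69577/(-2453/21) = -69577*(-21/2453) = 1461117/2453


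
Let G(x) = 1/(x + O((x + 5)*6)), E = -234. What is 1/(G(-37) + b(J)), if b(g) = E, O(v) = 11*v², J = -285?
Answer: -405467/94879277 ≈ -0.0042735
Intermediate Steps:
G(x) = 1/(x + 11*(30 + 6*x)²) (G(x) = 1/(x + 11*((x + 5)*6)²) = 1/(x + 11*((5 + x)*6)²) = 1/(x + 11*(30 + 6*x)²))
b(g) = -234
1/(G(-37) + b(J)) = 1/(1/(-37 + 396*(5 - 37)²) - 234) = 1/(1/(-37 + 396*(-32)²) - 234) = 1/(1/(-37 + 396*1024) - 234) = 1/(1/(-37 + 405504) - 234) = 1/(1/405467 - 234) = 1/(-94879277/405467) = -405467/94879277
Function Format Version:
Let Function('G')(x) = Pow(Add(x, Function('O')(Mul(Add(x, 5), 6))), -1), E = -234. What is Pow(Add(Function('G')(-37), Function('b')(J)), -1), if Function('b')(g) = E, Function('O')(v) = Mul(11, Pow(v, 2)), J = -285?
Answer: Rational(-405467, 94879277) ≈ -0.0042735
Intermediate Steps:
Function('G')(x) = Pow(Add(x, Mul(11, Pow(Add(30, Mul(6, x)), 2))), -1) (Function('G')(x) = Pow(Add(x, Mul(11, Pow(Mul(Add(x, 5), 6), 2))), -1) = Pow(Add(x, Mul(11, Pow(Mul(Add(5, x), 6), 2))), -1) = Pow(Add(x, Mul(11, Pow(Add(30, Mul(6, x)), 2))), -1))
Function('b')(g) = -234
Pow(Add(Function('G')(-37), Function('b')(J)), -1) = Pow(Add(Pow(Add(-37, Mul(396, Pow(Add(5, -37), 2))), -1), -234), -1) = Pow(Add(Pow(Add(-37, Mul(396, Pow(-32, 2))), -1), -234), -1) = Pow(Add(Pow(Add(-37, Mul(396, 1024)), -1), -234), -1) = Pow(Add(Pow(Add(-37, 405504), -1), -234), -1) = Pow(Add(Pow(405467, -1), -234), -1) = Pow(Add(Rational(1, 405467), -234), -1) = Pow(Rational(-94879277, 405467), -1) = Rational(-405467, 94879277)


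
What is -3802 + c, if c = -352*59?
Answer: -24570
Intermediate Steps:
c = -20768
-3802 + c = -3802 - 20768 = -24570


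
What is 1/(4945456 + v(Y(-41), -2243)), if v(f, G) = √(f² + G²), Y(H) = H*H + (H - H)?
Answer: 2472728/12228763595563 - 13*√46490/24457527191126 ≈ 2.0209e-7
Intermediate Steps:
Y(H) = H² (Y(H) = H² + 0 = H²)
v(f, G) = √(G² + f²)
1/(4945456 + v(Y(-41), -2243)) = 1/(4945456 + √((-2243)² + ((-41)²)²)) = 1/(4945456 + √(5031049 + 1681²)) = 1/(4945456 + √(5031049 + 2825761)) = 1/(4945456 + √7856810) = 1/(4945456 + 13*√46490)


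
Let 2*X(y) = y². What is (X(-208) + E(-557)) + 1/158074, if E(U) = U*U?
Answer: 52461757195/158074 ≈ 3.3188e+5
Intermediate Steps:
E(U) = U²
X(y) = y²/2
(X(-208) + E(-557)) + 1/158074 = ((½)*(-208)² + (-557)²) + 1/158074 = ((½)*43264 + 310249) + 1/158074 = (21632 + 310249) + 1/158074 = 331881 + 1/158074 = 52461757195/158074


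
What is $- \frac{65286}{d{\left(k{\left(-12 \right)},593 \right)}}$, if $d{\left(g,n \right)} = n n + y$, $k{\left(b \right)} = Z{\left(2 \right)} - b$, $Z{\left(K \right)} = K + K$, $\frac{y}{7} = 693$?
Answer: $- \frac{1053}{5750} \approx -0.18313$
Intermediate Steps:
$y = 4851$ ($y = 7 \cdot 693 = 4851$)
$Z{\left(K \right)} = 2 K$
$k{\left(b \right)} = 4 - b$ ($k{\left(b \right)} = 2 \cdot 2 - b = 4 - b$)
$d{\left(g,n \right)} = 4851 + n^{2}$ ($d{\left(g,n \right)} = n n + 4851 = n^{2} + 4851 = 4851 + n^{2}$)
$- \frac{65286}{d{\left(k{\left(-12 \right)},593 \right)}} = - \frac{65286}{4851 + 593^{2}} = - \frac{65286}{4851 + 351649} = - \frac{65286}{356500} = \left(-65286\right) \frac{1}{356500} = - \frac{1053}{5750}$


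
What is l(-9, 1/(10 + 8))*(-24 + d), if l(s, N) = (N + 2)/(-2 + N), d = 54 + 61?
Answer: -481/5 ≈ -96.200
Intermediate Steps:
d = 115
l(s, N) = (2 + N)/(-2 + N)
l(-9, 1/(10 + 8))*(-24 + d) = ((2 + 1/(10 + 8))/(-2 + 1/(10 + 8)))*(-24 + 115) = ((2 + 1/18)/(-2 + 1/18))*91 = ((37/18)/(-35/18))*91 = -18/35*37/18*91 = -37/35*91 = -481/5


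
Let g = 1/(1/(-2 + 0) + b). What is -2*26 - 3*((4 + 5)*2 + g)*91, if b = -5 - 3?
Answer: -83876/17 ≈ -4933.9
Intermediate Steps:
b = -8
g = -2/17 (g = 1/(1/(-2 + 0) - 8) = 1/(1/(-2) - 8) = 1/(-½ - 8) = 1/(-17/2) = -2/17 ≈ -0.11765)
-2*26 - 3*((4 + 5)*2 + g)*91 = -2*26 - 3*((4 + 5)*2 - 2/17)*91 = -52 - 3*(9*2 - 2/17)*91 = -52 - 3*(18 - 2/17)*91 = -52 - 3*304/17*91 = -52 - 912/17*91 = -52 - 82992/17 = -83876/17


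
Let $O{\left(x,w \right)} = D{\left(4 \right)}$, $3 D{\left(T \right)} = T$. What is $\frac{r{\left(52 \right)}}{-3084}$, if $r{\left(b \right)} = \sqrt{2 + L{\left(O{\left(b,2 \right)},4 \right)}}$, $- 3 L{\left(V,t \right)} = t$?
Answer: $- \frac{\sqrt{6}}{9252} \approx -0.00026475$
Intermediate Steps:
$D{\left(T \right)} = \frac{T}{3}$
$O{\left(x,w \right)} = \frac{4}{3}$ ($O{\left(x,w \right)} = \frac{1}{3} \cdot 4 = \frac{4}{3}$)
$L{\left(V,t \right)} = - \frac{t}{3}$
$r{\left(b \right)} = \frac{\sqrt{6}}{3}$ ($r{\left(b \right)} = \sqrt{2 - \frac{4}{3}} = \sqrt{\frac{2}{3}} = \frac{\sqrt{6}}{3}$)
$\frac{r{\left(52 \right)}}{-3084} = \frac{\frac{1}{3} \sqrt{6}}{-3084} = \frac{\sqrt{6}}{3} \left(- \frac{1}{3084}\right) = - \frac{\sqrt{6}}{9252}$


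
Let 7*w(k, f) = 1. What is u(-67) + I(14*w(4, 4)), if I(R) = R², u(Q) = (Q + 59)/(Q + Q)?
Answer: 272/67 ≈ 4.0597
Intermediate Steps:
w(k, f) = ⅐ (w(k, f) = (⅐)*1 = ⅐)
u(Q) = (59 + Q)/(2*Q) (u(Q) = (59 + Q)/((2*Q)) = (59 + Q)*(1/(2*Q)) = (59 + Q)/(2*Q))
u(-67) + I(14*w(4, 4)) = (½)*(59 - 67)/(-67) + (14*(⅐))² = (½)*(-1/67)*(-8) + 2² = 4/67 + 4 = 272/67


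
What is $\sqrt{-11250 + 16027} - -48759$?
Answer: $48759 + \sqrt{4777} \approx 48828.0$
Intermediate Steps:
$\sqrt{-11250 + 16027} - -48759 = \sqrt{4777} + 48759 = 48759 + \sqrt{4777}$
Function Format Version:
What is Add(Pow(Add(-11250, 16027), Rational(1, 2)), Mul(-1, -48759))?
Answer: Add(48759, Pow(4777, Rational(1, 2))) ≈ 48828.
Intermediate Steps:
Add(Pow(Add(-11250, 16027), Rational(1, 2)), Mul(-1, -48759)) = Add(Pow(4777, Rational(1, 2)), 48759) = Add(48759, Pow(4777, Rational(1, 2)))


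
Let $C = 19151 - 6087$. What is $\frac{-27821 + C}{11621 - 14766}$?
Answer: $\frac{14757}{3145} \approx 4.6922$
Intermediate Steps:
$C = 13064$ ($C = 19151 - 6087 = 13064$)
$\frac{-27821 + C}{11621 - 14766} = \frac{-27821 + 13064}{11621 - 14766} = - \frac{14757}{-3145} = \left(-14757\right) \left(- \frac{1}{3145}\right) = \frac{14757}{3145}$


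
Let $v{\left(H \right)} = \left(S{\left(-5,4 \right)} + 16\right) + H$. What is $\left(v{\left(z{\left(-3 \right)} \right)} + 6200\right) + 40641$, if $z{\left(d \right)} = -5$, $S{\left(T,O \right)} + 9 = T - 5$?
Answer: $46833$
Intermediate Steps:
$S{\left(T,O \right)} = -14 + T$ ($S{\left(T,O \right)} = -9 + \left(T - 5\right) = -9 + \left(-5 + T\right) = -14 + T$)
$v{\left(H \right)} = -3 + H$ ($v{\left(H \right)} = \left(\left(-14 - 5\right) + 16\right) + H = \left(-19 + 16\right) + H = -3 + H$)
$\left(v{\left(z{\left(-3 \right)} \right)} + 6200\right) + 40641 = \left(\left(-3 - 5\right) + 6200\right) + 40641 = \left(-8 + 6200\right) + 40641 = 6192 + 40641 = 46833$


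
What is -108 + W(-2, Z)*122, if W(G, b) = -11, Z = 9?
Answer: -1450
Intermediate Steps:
-108 + W(-2, Z)*122 = -108 - 11*122 = -108 - 1342 = -1450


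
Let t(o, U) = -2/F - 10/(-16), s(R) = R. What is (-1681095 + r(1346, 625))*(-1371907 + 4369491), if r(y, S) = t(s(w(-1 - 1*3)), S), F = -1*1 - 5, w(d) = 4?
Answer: -15117661805386/3 ≈ -5.0392e+12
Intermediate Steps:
F = -6 (F = -1 - 5 = -6)
t(o, U) = 23/24 (t(o, U) = -2/(-6) - 10/(-16) = -2*(-⅙) - 10*(-1/16) = ⅓ + 5/8 = 23/24)
r(y, S) = 23/24
(-1681095 + r(1346, 625))*(-1371907 + 4369491) = (-1681095 + 23/24)*(-1371907 + 4369491) = -40346257/24*2997584 = -15117661805386/3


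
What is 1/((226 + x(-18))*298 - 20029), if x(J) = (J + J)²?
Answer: 1/433527 ≈ 2.3067e-6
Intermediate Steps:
x(J) = 4*J² (x(J) = (2*J)² = 4*J²)
1/((226 + x(-18))*298 - 20029) = 1/((226 + 4*(-18)²)*298 - 20029) = 1/((226 + 4*324)*298 - 20029) = 1/((226 + 1296)*298 - 20029) = 1/(1522*298 - 20029) = 1/(453556 - 20029) = 1/433527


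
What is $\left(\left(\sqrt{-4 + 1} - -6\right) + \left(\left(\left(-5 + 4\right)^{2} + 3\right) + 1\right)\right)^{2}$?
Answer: $\left(11 + i \sqrt{3}\right)^{2} \approx 118.0 + 38.105 i$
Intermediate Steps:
$\left(\left(\sqrt{-4 + 1} - -6\right) + \left(\left(\left(-5 + 4\right)^{2} + 3\right) + 1\right)\right)^{2} = \left(\left(\sqrt{-3} + 6\right) + \left(\left(\left(-1\right)^{2} + 3\right) + 1\right)\right)^{2} = \left(\left(i \sqrt{3} + 6\right) + \left(\left(1 + 3\right) + 1\right)\right)^{2} = \left(\left(6 + i \sqrt{3}\right) + \left(4 + 1\right)\right)^{2} = \left(\left(6 + i \sqrt{3}\right) + 5\right)^{2} = \left(11 + i \sqrt{3}\right)^{2}$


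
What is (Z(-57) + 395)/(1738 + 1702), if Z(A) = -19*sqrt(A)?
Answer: 79/688 - 19*I*sqrt(57)/3440 ≈ 0.11483 - 0.0417*I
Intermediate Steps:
(Z(-57) + 395)/(1738 + 1702) = (-19*I*sqrt(57) + 395)/(1738 + 1702) = (-19*I*sqrt(57) + 395)/3440 = (-19*I*sqrt(57) + 395)*(1/3440) = (395 - 19*I*sqrt(57))*(1/3440) = 79/688 - 19*I*sqrt(57)/3440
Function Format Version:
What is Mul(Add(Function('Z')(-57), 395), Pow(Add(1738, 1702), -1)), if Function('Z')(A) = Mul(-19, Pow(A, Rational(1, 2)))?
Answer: Add(Rational(79, 688), Mul(Rational(-19, 3440), I, Pow(57, Rational(1, 2)))) ≈ Add(0.11483, Mul(-0.041700, I))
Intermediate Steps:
Mul(Add(Function('Z')(-57), 395), Pow(Add(1738, 1702), -1)) = Mul(Add(Mul(-19, Pow(-57, Rational(1, 2))), 395), Pow(Add(1738, 1702), -1)) = Mul(Add(Mul(-19, Mul(I, Pow(57, Rational(1, 2)))), 395), Pow(3440, -1)) = Mul(Add(Mul(-19, I, Pow(57, Rational(1, 2))), 395), Rational(1, 3440)) = Mul(Add(395, Mul(-19, I, Pow(57, Rational(1, 2)))), Rational(1, 3440)) = Add(Rational(79, 688), Mul(Rational(-19, 3440), I, Pow(57, Rational(1, 2))))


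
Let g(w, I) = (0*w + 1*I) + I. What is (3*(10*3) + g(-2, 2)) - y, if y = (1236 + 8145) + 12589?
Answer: -21876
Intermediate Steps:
g(w, I) = 2*I (g(w, I) = (0 + I) + I = I + I = 2*I)
y = 21970 (y = 9381 + 12589 = 21970)
(3*(10*3) + g(-2, 2)) - y = (3*(10*3) + 2*2) - 1*21970 = (3*30 + 4) - 21970 = (90 + 4) - 21970 = 94 - 21970 = -21876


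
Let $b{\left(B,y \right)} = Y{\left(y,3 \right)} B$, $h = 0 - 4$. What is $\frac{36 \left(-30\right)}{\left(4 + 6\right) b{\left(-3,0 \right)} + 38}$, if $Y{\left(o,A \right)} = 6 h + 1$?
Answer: $- \frac{135}{91} \approx -1.4835$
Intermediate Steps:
$h = -4$
$Y{\left(o,A \right)} = -23$ ($Y{\left(o,A \right)} = 6 \left(-4\right) + 1 = -24 + 1 = -23$)
$b{\left(B,y \right)} = - 23 B$
$\frac{36 \left(-30\right)}{\left(4 + 6\right) b{\left(-3,0 \right)} + 38} = \frac{36 \left(-30\right)}{\left(4 + 6\right) \left(\left(-23\right) \left(-3\right)\right) + 38} = - \frac{1080}{10 \cdot 69 + 38} = - \frac{1080}{690 + 38} = - \frac{1080}{728} = \left(-1080\right) \frac{1}{728} = - \frac{135}{91}$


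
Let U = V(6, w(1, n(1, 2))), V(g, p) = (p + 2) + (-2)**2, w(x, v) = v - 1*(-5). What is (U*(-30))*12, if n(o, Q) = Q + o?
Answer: -5040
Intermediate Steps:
w(x, v) = 5 + v (w(x, v) = v + 5 = 5 + v)
V(g, p) = 6 + p (V(g, p) = (2 + p) + 4 = 6 + p)
U = 14 (U = 6 + (5 + (2 + 1)) = 6 + (5 + 3) = 6 + 8 = 14)
(U*(-30))*12 = (14*(-30))*12 = -420*12 = -5040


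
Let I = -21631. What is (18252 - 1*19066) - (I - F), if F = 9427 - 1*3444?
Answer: 26800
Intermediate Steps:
F = 5983 (F = 9427 - 3444 = 5983)
(18252 - 1*19066) - (I - F) = (18252 - 1*19066) - (-21631 - 1*5983) = (18252 - 19066) - (-21631 - 5983) = -814 - 1*(-27614) = -814 + 27614 = 26800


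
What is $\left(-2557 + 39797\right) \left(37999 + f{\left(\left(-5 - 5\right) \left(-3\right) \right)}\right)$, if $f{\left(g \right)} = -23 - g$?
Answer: $1413109040$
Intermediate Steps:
$\left(-2557 + 39797\right) \left(37999 + f{\left(\left(-5 - 5\right) \left(-3\right) \right)}\right) = \left(-2557 + 39797\right) \left(37999 - \left(23 + \left(-5 - 5\right) \left(-3\right)\right)\right) = 37240 \left(37999 - \left(23 - -30\right)\right) = 37240 \left(37999 - 53\right) = 37240 \cdot 37946 = 1413109040$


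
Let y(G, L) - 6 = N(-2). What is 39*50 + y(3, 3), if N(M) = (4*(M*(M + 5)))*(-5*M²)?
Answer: 2436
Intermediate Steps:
N(M) = -20*M³*(5 + M) (N(M) = (4*(M*(5 + M)))*(-5*M²) = (4*M*(5 + M))*(-5*M²) = -20*M³*(5 + M))
y(G, L) = 486 (y(G, L) = 6 + 20*(-2)³*(-5 - 1*(-2)) = 6 + 20*(-8)*(-5 + 2) = 6 + 20*(-8)*(-3) = 6 + 480 = 486)
39*50 + y(3, 3) = 39*50 + 486 = 1950 + 486 = 2436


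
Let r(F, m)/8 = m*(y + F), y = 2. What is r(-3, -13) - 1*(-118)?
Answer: 222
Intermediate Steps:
r(F, m) = 8*m*(2 + F) (r(F, m) = 8*(m*(2 + F)) = 8*m*(2 + F))
r(-3, -13) - 1*(-118) = 8*(-13)*(2 - 3) - 1*(-118) = 8*(-13)*(-1) + 118 = 104 + 118 = 222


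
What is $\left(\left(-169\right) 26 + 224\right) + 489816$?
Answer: $485646$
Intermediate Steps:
$\left(\left(-169\right) 26 + 224\right) + 489816 = \left(-4394 + 224\right) + 489816 = -4170 + 489816 = 485646$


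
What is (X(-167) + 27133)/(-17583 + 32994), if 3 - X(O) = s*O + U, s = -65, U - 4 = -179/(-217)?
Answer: 1177310/1114729 ≈ 1.0561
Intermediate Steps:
U = 1047/217 (U = 4 - 179/(-217) = 4 - 179*(-1/217) = 4 + 179/217 = 1047/217 ≈ 4.8249)
X(O) = -396/217 + 65*O (X(O) = 3 - (-65*O + 1047/217) = 3 - (1047/217 - 65*O) = 3 + (-1047/217 + 65*O) = -396/217 + 65*O)
(X(-167) + 27133)/(-17583 + 32994) = ((-396/217 + 65*(-167)) + 27133)/(-17583 + 32994) = ((-396/217 - 10855) + 27133)/15411 = (-2355931/217 + 27133)*(1/15411) = (3531930/217)*(1/15411) = 1177310/1114729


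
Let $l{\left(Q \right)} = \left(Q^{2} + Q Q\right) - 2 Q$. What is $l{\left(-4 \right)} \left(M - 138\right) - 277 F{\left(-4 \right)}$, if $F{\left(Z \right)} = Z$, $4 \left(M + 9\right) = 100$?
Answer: $-3772$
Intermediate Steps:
$M = 16$ ($M = -9 + \frac{1}{4} \cdot 100 = -9 + 25 = 16$)
$l{\left(Q \right)} = - 2 Q + 2 Q^{2}$ ($l{\left(Q \right)} = \left(Q^{2} + Q^{2}\right) - 2 Q = 2 Q^{2} - 2 Q = - 2 Q + 2 Q^{2}$)
$l{\left(-4 \right)} \left(M - 138\right) - 277 F{\left(-4 \right)} = 2 \left(-4\right) \left(-1 - 4\right) \left(16 - 138\right) - 277 \left(-4\right) = 2 \left(-4\right) \left(-5\right) \left(16 - 138\right) - -1108 = 40 \left(-122\right) + 1108 = -4880 + 1108 = -3772$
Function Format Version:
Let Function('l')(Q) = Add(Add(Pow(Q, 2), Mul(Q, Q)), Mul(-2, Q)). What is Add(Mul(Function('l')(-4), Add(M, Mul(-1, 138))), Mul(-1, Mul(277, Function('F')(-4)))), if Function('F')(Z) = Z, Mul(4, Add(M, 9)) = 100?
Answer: -3772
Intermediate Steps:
M = 16 (M = Add(-9, Mul(Rational(1, 4), 100)) = Add(-9, 25) = 16)
Function('l')(Q) = Add(Mul(-2, Q), Mul(2, Pow(Q, 2))) (Function('l')(Q) = Add(Add(Pow(Q, 2), Pow(Q, 2)), Mul(-2, Q)) = Add(Mul(2, Pow(Q, 2)), Mul(-2, Q)) = Add(Mul(-2, Q), Mul(2, Pow(Q, 2))))
Add(Mul(Function('l')(-4), Add(M, Mul(-1, 138))), Mul(-1, Mul(277, Function('F')(-4)))) = Add(Mul(Mul(2, -4, Add(-1, -4)), Add(16, Mul(-1, 138))), Mul(-1, Mul(277, -4))) = Add(Mul(Mul(2, -4, -5), Add(16, -138)), Mul(-1, -1108)) = Add(Mul(40, -122), 1108) = Add(-4880, 1108) = -3772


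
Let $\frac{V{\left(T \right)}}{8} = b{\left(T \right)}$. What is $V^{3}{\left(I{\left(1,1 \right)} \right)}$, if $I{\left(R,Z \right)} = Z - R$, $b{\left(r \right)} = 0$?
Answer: $0$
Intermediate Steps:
$V{\left(T \right)} = 0$ ($V{\left(T \right)} = 8 \cdot 0 = 0$)
$V^{3}{\left(I{\left(1,1 \right)} \right)} = 0^{3} = 0$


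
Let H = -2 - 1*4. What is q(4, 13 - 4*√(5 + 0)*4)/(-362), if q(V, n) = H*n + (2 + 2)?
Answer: 37/181 - 48*√5/181 ≈ -0.38857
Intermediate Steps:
H = -6 (H = -2 - 4 = -6)
q(V, n) = 4 - 6*n (q(V, n) = -6*n + (2 + 2) = -6*n + 4 = 4 - 6*n)
q(4, 13 - 4*√(5 + 0)*4)/(-362) = (4 - 6*(13 - 4*√(5 + 0)*4))/(-362) = (4 - 6*(13 - 4*√5*4))*(-1/362) = (4 - 6*(13 - 16*√5))*(-1/362) = (4 + (-78 + 96*√5))*(-1/362) = (-74 + 96*√5)*(-1/362) = 37/181 - 48*√5/181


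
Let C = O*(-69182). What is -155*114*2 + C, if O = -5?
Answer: 310570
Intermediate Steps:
C = 345910 (C = -5*(-69182) = 345910)
-155*114*2 + C = -155*114*2 + 345910 = -17670*2 + 345910 = -35340 + 345910 = 310570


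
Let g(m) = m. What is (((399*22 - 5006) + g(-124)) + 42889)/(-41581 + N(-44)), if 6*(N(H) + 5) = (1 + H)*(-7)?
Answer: -279222/249215 ≈ -1.1204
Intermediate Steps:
N(H) = -37/6 - 7*H/6 (N(H) = -5 + ((1 + H)*(-7))/6 = -5 + (-7 - 7*H)/6 = -5 + (-7/6 - 7*H/6) = -37/6 - 7*H/6)
(((399*22 - 5006) + g(-124)) + 42889)/(-41581 + N(-44)) = (((399*22 - 5006) - 124) + 42889)/(-41581 + (-37/6 - 7/6*(-44))) = (((8778 - 5006) - 124) + 42889)/(-41581 + (-37/6 + 154/3)) = ((3772 - 124) + 42889)/(-41581 + 271/6) = (3648 + 42889)/(-249215/6) = 46537*(-6/249215) = -279222/249215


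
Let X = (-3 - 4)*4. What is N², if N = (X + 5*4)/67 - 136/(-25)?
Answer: 79423744/2805625 ≈ 28.309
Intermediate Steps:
X = -28 (X = -7*4 = -28)
N = 8912/1675 (N = (-28 + 5*4)/67 - 136/(-25) = (-28 + 20)*(1/67) - 136*(-1/25) = -8*1/67 + 136/25 = -8/67 + 136/25 = 8912/1675 ≈ 5.3206)
N² = (8912/1675)² = 79423744/2805625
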